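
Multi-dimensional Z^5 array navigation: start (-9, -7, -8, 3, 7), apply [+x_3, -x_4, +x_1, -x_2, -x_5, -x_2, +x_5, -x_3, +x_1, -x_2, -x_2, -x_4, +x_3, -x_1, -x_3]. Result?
(-8, -11, -8, 1, 7)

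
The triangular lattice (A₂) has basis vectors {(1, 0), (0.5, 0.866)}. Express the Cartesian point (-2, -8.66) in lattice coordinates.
3b₁ - 10b₂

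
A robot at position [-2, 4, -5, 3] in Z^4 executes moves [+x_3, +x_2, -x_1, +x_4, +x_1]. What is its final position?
(-2, 5, -4, 4)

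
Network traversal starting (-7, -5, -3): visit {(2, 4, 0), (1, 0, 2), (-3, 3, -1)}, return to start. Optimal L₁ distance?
46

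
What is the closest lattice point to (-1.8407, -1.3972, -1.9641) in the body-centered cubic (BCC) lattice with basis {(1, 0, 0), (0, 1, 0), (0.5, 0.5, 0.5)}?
(-2, -1, -2)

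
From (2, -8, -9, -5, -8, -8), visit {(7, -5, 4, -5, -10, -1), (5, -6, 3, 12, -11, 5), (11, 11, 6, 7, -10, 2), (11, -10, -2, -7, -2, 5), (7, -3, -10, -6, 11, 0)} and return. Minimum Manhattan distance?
222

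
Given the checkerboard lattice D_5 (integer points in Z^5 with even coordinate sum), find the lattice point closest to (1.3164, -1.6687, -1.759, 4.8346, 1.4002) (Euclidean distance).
(1, -2, -2, 5, 2)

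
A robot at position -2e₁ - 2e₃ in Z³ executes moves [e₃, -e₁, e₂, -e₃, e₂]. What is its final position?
(-3, 2, -2)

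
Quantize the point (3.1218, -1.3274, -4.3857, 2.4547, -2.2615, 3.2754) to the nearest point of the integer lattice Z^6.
(3, -1, -4, 2, -2, 3)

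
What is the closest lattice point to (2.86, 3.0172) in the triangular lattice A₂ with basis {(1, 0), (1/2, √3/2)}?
(3, 3.464)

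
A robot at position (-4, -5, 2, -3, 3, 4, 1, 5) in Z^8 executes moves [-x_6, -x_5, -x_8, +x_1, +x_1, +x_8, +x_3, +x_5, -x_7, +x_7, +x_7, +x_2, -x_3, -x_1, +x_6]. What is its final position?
(-3, -4, 2, -3, 3, 4, 2, 5)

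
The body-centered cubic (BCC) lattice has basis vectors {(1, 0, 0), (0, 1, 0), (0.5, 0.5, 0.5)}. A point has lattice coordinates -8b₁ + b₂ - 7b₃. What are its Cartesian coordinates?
(-11.5, -2.5, -3.5)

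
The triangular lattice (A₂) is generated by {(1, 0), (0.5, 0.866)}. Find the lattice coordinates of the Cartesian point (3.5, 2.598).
2b₁ + 3b₂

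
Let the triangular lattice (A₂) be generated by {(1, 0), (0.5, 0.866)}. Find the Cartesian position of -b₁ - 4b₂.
(-3, -3.464)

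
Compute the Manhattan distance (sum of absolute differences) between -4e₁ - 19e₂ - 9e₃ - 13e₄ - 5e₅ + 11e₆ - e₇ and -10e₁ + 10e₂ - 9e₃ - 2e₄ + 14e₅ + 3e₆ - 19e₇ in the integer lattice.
91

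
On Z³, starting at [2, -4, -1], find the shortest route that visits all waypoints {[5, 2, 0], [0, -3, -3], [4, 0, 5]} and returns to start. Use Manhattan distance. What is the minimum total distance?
38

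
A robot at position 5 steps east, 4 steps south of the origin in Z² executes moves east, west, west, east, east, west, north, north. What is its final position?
(5, -2)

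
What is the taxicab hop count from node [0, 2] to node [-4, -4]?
10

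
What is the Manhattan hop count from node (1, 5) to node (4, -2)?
10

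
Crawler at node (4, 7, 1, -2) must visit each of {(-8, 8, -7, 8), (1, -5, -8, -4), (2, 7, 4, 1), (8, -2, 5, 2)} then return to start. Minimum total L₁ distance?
120
(one optimal route: (4, 7, 1, -2) → (-8, 8, -7, 8) → (1, -5, -8, -4) → (8, -2, 5, 2) → (2, 7, 4, 1) → (4, 7, 1, -2))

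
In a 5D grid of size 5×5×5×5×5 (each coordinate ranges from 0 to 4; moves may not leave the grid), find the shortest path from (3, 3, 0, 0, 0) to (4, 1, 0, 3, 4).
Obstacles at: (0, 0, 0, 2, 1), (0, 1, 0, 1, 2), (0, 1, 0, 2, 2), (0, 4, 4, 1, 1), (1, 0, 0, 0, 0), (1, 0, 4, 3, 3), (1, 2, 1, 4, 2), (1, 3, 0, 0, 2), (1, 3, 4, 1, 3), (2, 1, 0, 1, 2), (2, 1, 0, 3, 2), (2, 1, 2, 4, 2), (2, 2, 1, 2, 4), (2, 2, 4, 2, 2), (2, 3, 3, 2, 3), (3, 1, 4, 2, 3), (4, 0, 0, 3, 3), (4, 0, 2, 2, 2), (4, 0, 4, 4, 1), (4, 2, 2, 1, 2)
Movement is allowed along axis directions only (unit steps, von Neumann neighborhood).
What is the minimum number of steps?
10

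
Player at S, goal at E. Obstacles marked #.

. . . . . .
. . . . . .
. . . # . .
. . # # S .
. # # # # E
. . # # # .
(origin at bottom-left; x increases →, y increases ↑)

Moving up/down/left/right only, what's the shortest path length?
2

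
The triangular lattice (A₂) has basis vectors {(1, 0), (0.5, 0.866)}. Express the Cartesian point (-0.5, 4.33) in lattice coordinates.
-3b₁ + 5b₂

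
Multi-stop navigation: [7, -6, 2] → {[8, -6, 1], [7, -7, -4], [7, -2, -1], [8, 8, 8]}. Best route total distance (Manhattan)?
37
(one optimal route: (7, -6, 2) → (8, -6, 1) → (7, -7, -4) → (7, -2, -1) → (8, 8, 8))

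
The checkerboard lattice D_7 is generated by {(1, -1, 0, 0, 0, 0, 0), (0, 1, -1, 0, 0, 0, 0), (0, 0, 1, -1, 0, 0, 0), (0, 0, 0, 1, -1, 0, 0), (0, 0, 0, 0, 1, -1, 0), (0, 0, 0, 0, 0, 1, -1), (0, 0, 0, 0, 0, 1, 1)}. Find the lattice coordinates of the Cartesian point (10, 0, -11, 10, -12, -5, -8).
10b₁ + 10b₂ - b₃ + 9b₄ - 3b₅ - 8b₇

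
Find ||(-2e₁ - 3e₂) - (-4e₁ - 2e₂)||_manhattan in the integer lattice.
3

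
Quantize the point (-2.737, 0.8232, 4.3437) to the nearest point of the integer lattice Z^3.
(-3, 1, 4)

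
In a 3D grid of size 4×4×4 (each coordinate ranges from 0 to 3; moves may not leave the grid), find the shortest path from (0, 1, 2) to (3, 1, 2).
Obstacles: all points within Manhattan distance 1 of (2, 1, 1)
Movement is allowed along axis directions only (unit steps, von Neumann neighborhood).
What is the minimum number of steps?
5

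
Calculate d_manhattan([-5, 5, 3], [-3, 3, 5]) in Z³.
6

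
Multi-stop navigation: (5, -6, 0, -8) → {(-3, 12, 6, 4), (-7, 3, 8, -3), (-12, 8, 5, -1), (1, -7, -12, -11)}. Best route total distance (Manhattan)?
100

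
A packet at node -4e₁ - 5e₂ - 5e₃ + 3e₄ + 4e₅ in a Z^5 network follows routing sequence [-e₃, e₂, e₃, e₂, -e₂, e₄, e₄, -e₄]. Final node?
(-4, -4, -5, 4, 4)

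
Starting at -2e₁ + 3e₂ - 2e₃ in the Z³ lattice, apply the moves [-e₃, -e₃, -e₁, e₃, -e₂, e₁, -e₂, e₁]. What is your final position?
(-1, 1, -3)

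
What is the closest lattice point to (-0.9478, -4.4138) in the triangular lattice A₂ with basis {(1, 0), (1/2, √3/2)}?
(-0.5, -4.33)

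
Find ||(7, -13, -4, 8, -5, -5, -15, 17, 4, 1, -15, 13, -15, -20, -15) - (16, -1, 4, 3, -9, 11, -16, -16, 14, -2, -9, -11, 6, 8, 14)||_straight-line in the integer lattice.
66.8057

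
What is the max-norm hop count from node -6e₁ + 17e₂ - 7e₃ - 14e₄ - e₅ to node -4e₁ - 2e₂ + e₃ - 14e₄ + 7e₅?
19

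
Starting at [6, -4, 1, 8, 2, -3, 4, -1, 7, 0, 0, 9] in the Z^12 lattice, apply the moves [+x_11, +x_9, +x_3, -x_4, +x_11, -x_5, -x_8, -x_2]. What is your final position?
(6, -5, 2, 7, 1, -3, 4, -2, 8, 0, 2, 9)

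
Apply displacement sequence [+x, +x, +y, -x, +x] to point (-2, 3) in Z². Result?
(0, 4)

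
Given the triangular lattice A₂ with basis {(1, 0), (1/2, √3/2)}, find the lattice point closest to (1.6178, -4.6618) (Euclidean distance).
(1.5, -4.33)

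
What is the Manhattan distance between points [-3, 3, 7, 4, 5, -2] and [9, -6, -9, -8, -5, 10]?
71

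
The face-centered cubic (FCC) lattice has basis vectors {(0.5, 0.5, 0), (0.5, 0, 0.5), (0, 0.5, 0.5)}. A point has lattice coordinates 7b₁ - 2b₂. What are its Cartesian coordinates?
(2.5, 3.5, -1)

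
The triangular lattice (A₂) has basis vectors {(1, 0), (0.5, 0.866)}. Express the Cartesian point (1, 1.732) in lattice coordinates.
2b₂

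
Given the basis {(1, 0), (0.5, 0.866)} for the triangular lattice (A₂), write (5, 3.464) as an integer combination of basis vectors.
3b₁ + 4b₂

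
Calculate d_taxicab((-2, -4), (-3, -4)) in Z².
1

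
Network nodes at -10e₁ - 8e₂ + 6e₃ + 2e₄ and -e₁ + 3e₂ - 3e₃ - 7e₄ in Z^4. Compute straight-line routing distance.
19.0788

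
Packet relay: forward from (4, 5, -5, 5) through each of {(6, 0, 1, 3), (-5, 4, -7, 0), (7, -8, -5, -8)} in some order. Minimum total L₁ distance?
69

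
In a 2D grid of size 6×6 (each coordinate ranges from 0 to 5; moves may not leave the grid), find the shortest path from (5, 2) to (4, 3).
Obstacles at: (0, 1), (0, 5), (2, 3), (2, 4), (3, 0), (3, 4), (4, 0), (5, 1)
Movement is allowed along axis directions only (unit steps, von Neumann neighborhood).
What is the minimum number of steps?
2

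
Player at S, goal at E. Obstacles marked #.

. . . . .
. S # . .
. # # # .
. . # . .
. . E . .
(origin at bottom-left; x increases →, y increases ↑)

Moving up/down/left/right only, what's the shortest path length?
6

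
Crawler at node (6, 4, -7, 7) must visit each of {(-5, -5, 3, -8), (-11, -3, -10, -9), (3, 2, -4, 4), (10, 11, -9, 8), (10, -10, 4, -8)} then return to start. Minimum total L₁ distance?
156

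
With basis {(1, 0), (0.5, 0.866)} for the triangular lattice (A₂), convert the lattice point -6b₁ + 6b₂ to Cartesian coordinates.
(-3, 5.196)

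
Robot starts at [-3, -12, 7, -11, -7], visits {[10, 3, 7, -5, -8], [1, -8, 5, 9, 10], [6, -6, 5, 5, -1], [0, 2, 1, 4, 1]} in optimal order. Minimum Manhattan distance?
113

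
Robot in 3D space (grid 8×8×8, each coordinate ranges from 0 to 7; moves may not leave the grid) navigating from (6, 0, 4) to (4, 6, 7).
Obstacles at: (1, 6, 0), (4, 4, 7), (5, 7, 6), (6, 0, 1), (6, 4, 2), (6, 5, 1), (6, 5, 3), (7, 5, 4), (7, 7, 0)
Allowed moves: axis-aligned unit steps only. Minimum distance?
11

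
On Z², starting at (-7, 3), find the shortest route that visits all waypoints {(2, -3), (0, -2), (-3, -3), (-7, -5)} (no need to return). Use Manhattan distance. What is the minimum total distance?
21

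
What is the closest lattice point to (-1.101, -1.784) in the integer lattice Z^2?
(-1, -2)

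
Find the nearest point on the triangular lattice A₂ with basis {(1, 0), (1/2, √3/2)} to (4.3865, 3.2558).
(4, 3.464)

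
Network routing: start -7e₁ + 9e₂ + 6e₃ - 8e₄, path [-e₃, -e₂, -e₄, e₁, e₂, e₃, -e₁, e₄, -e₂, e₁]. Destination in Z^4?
(-6, 8, 6, -8)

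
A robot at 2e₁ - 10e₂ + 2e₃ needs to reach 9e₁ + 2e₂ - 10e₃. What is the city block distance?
31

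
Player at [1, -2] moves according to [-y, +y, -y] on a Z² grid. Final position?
(1, -3)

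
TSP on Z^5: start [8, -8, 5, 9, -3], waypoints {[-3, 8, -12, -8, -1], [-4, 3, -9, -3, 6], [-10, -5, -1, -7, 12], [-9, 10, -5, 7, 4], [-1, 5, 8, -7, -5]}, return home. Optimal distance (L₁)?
222
(one optimal route: (8, -8, 5, 9, -3) → (-10, -5, -1, -7, 12) → (-9, 10, -5, 7, 4) → (-4, 3, -9, -3, 6) → (-3, 8, -12, -8, -1) → (-1, 5, 8, -7, -5) → (8, -8, 5, 9, -3))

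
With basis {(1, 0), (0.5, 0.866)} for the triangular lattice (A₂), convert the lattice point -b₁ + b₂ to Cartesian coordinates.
(-0.5, 0.866)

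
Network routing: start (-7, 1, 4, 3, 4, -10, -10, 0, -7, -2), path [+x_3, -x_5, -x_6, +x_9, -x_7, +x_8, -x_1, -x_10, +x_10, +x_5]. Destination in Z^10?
(-8, 1, 5, 3, 4, -11, -11, 1, -6, -2)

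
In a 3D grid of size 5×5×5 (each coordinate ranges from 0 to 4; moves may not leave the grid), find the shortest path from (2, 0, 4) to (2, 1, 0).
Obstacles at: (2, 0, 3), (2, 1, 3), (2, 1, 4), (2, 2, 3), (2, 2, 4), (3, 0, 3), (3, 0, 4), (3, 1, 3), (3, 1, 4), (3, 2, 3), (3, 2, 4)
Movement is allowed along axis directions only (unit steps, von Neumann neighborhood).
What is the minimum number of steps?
7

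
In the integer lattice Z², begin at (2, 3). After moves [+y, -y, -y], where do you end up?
(2, 2)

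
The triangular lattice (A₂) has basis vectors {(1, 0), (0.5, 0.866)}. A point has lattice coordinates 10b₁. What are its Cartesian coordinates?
(10, 0)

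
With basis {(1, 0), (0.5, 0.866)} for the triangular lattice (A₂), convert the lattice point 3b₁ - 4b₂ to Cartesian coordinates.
(1, -3.464)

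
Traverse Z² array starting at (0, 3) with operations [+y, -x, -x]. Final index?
(-2, 4)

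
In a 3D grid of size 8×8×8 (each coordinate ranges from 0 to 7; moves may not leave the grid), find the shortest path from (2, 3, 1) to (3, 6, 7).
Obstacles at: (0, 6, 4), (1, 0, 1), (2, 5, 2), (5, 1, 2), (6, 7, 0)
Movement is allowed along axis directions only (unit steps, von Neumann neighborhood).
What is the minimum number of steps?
10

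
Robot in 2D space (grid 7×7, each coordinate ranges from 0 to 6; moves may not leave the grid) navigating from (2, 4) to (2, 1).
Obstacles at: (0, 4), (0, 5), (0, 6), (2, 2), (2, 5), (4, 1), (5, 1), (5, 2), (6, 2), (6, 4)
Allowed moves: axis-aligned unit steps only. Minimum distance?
5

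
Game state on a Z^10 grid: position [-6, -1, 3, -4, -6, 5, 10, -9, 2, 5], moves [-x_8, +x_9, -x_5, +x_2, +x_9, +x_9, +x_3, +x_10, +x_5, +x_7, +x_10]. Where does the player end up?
(-6, 0, 4, -4, -6, 5, 11, -10, 5, 7)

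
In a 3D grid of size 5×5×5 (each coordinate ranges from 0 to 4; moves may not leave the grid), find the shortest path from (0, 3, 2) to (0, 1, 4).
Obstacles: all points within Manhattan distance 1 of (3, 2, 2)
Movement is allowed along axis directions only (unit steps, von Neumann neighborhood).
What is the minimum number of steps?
4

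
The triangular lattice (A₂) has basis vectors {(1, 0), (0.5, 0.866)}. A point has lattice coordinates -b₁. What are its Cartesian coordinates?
(-1, 0)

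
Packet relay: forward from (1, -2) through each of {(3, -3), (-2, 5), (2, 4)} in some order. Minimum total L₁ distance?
16
(one optimal route: (1, -2) → (3, -3) → (2, 4) → (-2, 5))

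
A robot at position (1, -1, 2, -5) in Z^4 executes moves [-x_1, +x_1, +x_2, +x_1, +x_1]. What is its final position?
(3, 0, 2, -5)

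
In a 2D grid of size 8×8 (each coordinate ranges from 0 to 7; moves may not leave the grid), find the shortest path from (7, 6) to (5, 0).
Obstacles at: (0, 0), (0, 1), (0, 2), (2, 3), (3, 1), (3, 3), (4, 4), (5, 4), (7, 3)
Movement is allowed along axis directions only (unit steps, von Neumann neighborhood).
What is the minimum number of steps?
8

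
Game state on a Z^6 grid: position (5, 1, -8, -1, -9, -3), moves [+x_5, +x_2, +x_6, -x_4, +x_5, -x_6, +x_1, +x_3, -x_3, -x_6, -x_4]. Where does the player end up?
(6, 2, -8, -3, -7, -4)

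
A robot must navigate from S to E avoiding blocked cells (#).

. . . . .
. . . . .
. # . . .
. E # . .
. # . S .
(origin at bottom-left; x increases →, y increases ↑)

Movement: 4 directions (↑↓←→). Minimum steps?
9
(one shortest path: (3, 0) → (3, 1) → (3, 2) → (2, 2) → (2, 3) → (1, 3) → (0, 3) → (0, 2) → (0, 1) → (1, 1))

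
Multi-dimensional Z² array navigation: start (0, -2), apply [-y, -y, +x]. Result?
(1, -4)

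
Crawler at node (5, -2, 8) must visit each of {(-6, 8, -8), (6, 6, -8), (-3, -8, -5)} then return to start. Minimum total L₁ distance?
88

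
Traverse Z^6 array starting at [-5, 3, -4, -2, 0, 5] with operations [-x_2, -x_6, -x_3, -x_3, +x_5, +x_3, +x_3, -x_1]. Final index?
(-6, 2, -4, -2, 1, 4)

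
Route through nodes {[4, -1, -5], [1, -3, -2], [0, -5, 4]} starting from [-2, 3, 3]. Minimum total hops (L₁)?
28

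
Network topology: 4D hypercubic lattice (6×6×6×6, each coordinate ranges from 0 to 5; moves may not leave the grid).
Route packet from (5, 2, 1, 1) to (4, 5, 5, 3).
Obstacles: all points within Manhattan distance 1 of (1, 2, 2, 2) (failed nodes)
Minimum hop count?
10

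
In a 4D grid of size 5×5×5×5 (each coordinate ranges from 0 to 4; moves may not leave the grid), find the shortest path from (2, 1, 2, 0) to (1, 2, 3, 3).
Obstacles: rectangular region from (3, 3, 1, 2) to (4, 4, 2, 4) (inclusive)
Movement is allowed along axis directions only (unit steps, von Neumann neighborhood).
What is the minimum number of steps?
6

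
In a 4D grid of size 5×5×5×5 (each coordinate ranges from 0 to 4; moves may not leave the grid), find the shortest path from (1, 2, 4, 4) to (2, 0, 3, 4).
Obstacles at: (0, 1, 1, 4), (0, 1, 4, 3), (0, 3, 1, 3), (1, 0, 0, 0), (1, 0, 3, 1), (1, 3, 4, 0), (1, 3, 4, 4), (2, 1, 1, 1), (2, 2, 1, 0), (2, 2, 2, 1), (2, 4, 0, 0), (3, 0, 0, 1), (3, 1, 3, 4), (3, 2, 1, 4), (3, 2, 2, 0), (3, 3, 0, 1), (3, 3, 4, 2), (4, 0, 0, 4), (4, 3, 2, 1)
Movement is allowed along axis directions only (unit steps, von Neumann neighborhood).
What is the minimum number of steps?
4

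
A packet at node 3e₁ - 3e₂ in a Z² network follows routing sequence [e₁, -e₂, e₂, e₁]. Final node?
(5, -3)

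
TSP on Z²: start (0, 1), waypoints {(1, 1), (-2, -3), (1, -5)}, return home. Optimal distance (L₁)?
18
(one optimal route: (0, 1) → (1, 1) → (1, -5) → (-2, -3) → (0, 1))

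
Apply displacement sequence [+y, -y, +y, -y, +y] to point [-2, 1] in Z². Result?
(-2, 2)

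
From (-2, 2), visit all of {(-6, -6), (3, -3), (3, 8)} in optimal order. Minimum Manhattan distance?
34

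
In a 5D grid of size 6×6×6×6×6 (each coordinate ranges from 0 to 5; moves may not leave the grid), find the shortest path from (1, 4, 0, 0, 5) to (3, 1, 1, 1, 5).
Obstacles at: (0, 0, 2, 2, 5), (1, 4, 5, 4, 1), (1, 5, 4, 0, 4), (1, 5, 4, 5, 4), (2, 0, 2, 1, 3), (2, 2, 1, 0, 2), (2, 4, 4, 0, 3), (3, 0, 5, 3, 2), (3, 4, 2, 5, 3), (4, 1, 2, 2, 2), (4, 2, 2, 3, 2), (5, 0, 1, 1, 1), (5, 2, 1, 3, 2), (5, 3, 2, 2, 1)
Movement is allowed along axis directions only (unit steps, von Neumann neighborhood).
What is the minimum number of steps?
7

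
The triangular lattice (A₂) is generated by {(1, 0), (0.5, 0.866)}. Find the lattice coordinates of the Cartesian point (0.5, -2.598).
2b₁ - 3b₂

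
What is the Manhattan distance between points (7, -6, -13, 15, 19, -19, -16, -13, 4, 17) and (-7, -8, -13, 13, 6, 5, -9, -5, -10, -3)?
104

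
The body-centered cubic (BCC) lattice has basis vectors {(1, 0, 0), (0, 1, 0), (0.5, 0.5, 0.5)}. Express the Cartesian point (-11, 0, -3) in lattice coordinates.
-8b₁ + 3b₂ - 6b₃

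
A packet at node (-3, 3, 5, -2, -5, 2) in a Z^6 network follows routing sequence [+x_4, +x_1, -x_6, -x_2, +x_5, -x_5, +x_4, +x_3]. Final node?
(-2, 2, 6, 0, -5, 1)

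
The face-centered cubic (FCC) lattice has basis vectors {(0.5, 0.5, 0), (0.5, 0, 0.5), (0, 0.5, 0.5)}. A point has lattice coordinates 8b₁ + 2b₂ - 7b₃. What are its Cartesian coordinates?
(5, 0.5, -2.5)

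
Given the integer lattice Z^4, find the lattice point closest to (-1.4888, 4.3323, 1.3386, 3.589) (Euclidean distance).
(-1, 4, 1, 4)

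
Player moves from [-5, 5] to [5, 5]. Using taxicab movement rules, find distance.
10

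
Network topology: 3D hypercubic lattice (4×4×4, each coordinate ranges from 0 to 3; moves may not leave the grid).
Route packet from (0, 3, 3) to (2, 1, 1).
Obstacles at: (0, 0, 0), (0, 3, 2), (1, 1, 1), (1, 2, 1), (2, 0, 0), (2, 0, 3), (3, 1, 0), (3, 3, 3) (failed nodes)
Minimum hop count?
6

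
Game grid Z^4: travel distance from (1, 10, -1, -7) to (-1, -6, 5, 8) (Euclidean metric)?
22.8254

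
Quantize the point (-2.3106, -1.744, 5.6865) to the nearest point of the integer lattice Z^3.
(-2, -2, 6)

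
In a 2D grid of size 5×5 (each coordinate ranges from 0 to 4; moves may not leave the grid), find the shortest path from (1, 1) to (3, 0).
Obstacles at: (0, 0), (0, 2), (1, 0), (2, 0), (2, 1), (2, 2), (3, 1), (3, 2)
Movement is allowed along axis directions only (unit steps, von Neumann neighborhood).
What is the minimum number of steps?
9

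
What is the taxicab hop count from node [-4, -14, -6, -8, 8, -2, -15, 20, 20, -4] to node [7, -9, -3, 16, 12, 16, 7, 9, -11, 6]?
139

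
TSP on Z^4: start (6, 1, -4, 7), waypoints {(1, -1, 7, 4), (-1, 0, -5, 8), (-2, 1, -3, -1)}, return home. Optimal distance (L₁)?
64
(one optimal route: (6, 1, -4, 7) → (1, -1, 7, 4) → (-2, 1, -3, -1) → (-1, 0, -5, 8) → (6, 1, -4, 7))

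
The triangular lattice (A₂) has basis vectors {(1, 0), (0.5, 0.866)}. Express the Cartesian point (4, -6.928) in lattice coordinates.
8b₁ - 8b₂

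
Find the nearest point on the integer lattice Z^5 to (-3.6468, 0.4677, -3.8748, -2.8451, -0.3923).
(-4, 0, -4, -3, 0)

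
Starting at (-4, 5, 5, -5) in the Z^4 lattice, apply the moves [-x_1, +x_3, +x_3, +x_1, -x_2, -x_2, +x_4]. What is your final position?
(-4, 3, 7, -4)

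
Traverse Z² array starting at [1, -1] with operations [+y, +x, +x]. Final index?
(3, 0)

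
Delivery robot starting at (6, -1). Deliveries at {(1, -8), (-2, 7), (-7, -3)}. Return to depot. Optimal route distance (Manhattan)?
56
(one optimal route: (6, -1) → (1, -8) → (-7, -3) → (-2, 7) → (6, -1))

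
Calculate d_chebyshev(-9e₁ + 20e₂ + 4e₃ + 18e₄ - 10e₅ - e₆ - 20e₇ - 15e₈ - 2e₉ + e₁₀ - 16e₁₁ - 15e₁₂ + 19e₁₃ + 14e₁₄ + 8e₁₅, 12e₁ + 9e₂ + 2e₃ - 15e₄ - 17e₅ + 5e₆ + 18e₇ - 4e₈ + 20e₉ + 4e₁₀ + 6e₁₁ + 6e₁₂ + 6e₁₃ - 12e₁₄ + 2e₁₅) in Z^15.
38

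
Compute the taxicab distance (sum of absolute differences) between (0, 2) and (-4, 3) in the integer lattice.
5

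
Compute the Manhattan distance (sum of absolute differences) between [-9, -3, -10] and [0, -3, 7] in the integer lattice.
26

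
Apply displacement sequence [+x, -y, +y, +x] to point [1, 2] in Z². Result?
(3, 2)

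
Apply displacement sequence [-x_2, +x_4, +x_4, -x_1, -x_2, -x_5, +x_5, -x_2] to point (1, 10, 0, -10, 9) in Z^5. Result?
(0, 7, 0, -8, 9)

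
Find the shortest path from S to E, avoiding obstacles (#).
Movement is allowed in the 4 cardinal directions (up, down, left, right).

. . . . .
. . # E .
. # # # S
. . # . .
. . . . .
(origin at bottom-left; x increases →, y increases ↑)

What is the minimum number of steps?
2
(one shortest path: (4, 2) → (4, 3) → (3, 3))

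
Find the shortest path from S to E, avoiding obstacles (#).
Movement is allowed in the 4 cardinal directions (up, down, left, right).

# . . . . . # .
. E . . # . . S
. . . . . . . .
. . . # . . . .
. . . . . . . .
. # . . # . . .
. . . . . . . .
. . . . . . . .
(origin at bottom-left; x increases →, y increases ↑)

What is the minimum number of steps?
8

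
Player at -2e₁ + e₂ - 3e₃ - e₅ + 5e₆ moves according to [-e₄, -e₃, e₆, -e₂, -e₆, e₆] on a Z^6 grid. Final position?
(-2, 0, -4, -1, -1, 6)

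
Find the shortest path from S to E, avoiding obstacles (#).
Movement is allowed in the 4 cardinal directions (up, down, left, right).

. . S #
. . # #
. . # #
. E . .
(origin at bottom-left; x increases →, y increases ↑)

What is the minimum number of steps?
4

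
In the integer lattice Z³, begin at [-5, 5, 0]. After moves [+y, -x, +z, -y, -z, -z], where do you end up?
(-6, 5, -1)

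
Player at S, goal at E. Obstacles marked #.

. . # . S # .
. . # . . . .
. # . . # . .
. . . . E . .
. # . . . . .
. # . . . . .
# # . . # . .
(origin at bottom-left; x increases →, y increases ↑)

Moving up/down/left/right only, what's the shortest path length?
5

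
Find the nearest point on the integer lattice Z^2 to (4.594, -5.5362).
(5, -6)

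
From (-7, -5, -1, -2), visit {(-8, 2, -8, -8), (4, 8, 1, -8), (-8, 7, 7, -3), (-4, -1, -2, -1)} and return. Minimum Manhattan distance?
102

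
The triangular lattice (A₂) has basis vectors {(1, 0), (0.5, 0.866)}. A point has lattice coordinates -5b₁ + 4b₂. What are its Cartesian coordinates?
(-3, 3.464)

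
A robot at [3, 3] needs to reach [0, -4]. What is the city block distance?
10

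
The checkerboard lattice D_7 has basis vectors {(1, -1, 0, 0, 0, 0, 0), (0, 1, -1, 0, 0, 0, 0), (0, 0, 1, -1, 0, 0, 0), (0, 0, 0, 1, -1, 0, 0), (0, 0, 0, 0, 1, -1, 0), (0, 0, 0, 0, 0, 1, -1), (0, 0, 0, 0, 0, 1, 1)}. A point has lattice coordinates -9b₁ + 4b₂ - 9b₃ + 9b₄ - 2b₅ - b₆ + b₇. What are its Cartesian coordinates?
(-9, 13, -13, 18, -11, 2, 2)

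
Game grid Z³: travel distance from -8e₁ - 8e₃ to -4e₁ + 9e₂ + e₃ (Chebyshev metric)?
9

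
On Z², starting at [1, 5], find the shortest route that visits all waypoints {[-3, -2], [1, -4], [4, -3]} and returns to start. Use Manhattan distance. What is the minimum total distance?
32
(one optimal route: (1, 5) → (-3, -2) → (1, -4) → (4, -3) → (1, 5))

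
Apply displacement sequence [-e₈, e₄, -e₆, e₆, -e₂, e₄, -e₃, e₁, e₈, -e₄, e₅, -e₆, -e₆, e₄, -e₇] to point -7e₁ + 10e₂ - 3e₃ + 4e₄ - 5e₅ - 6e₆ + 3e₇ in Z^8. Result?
(-6, 9, -4, 6, -4, -8, 2, 0)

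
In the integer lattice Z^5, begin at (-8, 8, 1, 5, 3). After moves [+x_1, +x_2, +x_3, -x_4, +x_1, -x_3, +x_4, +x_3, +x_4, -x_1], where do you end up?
(-7, 9, 2, 6, 3)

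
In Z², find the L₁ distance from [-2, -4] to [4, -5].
7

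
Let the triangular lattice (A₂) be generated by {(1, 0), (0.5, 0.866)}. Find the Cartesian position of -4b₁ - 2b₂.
(-5, -1.732)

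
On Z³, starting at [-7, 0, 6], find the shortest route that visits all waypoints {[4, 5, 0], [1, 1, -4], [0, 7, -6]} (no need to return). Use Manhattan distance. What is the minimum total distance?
40
(one optimal route: (-7, 0, 6) → (1, 1, -4) → (0, 7, -6) → (4, 5, 0))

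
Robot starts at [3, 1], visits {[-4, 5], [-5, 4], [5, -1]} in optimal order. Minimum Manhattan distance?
21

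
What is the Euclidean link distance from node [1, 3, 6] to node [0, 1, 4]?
3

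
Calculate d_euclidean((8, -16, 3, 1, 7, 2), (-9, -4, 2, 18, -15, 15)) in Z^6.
37.0945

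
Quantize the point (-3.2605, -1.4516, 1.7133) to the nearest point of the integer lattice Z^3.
(-3, -1, 2)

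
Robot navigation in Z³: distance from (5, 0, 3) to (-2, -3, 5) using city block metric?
12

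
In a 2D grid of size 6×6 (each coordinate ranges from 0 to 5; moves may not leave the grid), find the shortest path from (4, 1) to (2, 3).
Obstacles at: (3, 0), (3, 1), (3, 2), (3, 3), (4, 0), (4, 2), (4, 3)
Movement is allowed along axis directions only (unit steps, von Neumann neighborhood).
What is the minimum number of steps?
8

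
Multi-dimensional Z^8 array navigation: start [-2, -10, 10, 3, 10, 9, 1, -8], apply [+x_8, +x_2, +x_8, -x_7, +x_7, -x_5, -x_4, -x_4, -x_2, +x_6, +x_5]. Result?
(-2, -10, 10, 1, 10, 10, 1, -6)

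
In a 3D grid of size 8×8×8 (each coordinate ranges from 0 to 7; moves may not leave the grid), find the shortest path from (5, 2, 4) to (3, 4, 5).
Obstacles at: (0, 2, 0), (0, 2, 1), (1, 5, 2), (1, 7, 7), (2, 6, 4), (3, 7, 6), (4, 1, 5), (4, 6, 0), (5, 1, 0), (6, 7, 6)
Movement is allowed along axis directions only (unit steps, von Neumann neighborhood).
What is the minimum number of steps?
5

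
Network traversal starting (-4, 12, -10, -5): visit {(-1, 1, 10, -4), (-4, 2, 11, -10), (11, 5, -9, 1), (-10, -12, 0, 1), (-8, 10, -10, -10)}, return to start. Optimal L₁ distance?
168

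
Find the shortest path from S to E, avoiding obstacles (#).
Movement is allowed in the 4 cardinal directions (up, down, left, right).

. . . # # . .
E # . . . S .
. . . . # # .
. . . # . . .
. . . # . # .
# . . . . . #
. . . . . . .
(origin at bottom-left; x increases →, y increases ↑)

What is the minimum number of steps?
7
(one shortest path: (5, 5) → (4, 5) → (3, 5) → (2, 5) → (2, 4) → (1, 4) → (0, 4) → (0, 5))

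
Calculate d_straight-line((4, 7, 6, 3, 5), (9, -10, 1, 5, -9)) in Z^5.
23.2164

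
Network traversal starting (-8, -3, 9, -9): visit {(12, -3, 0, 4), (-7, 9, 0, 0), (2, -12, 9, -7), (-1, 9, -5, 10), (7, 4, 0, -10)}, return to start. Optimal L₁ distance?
168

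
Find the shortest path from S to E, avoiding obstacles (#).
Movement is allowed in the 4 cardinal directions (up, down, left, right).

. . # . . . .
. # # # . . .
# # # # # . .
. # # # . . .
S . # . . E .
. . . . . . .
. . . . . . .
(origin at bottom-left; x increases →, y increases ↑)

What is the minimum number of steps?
7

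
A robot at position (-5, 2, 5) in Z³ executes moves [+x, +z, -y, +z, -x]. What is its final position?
(-5, 1, 7)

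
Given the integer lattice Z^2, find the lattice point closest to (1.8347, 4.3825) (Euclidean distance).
(2, 4)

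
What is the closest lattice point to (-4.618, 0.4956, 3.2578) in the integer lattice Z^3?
(-5, 0, 3)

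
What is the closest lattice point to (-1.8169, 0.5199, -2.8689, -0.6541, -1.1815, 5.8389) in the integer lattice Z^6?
(-2, 1, -3, -1, -1, 6)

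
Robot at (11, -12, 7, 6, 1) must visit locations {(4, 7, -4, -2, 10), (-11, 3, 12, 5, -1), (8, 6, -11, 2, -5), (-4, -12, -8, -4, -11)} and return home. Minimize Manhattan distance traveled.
226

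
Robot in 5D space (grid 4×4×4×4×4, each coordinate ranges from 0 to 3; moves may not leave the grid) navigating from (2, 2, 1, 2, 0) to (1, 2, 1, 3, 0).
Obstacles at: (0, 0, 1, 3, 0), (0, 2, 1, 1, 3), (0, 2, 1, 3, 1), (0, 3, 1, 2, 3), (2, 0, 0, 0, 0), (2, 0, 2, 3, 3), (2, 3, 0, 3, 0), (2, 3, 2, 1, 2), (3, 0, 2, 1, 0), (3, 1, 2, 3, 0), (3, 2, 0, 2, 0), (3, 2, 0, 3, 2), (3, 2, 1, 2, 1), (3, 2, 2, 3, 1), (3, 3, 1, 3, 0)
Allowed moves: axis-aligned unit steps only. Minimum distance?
2
(one shortest path: (2, 2, 1, 2, 0) → (1, 2, 1, 2, 0) → (1, 2, 1, 3, 0))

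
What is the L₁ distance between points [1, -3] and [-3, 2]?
9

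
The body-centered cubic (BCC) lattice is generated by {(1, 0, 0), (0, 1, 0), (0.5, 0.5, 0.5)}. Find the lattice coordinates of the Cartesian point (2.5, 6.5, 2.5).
4b₂ + 5b₃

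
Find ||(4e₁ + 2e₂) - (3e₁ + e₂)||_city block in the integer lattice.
2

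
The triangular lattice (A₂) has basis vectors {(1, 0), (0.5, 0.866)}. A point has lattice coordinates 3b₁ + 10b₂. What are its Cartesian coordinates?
(8, 8.66)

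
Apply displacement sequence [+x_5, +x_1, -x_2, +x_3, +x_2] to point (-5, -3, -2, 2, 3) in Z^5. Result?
(-4, -3, -1, 2, 4)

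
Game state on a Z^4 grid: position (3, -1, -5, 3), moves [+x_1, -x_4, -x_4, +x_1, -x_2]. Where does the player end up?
(5, -2, -5, 1)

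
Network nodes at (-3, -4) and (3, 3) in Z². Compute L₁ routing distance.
13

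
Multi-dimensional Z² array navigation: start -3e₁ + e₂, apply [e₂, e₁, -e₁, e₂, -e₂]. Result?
(-3, 2)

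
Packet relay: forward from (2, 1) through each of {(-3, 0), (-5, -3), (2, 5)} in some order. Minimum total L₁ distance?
19
(one optimal route: (2, 1) → (2, 5) → (-3, 0) → (-5, -3))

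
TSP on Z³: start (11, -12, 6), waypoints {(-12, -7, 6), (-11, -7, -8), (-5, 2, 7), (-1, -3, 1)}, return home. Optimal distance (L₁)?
112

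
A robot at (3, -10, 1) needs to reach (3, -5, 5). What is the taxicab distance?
9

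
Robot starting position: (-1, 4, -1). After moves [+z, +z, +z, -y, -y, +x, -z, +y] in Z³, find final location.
(0, 3, 1)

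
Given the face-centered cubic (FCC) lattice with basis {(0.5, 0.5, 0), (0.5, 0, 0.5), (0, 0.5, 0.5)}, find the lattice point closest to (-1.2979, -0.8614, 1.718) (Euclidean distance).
(-1.5, -1, 1.5)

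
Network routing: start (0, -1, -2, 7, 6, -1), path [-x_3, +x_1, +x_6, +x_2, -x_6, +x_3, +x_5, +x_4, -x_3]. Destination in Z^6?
(1, 0, -3, 8, 7, -1)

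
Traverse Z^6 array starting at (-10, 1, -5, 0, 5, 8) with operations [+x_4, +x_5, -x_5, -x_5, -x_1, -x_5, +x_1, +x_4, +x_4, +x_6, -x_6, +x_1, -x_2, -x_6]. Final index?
(-9, 0, -5, 3, 3, 7)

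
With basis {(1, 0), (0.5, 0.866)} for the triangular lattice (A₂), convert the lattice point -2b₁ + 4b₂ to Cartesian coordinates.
(0, 3.464)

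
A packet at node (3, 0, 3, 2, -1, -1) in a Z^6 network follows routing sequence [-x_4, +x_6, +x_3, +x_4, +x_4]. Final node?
(3, 0, 4, 3, -1, 0)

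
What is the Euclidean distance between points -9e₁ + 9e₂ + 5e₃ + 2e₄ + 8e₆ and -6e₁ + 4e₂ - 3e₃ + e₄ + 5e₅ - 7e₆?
18.6815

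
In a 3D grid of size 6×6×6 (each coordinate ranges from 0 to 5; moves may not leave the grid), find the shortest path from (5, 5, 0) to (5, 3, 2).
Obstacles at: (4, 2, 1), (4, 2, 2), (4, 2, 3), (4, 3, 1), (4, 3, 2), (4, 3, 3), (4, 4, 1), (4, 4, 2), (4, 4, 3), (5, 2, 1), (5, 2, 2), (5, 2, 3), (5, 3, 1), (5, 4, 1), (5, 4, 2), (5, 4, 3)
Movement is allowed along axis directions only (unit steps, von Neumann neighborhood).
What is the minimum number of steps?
8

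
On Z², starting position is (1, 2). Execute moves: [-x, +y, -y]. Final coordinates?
(0, 2)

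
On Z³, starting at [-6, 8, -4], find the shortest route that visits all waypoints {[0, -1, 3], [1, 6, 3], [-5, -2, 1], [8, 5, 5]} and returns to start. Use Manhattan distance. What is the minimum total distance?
66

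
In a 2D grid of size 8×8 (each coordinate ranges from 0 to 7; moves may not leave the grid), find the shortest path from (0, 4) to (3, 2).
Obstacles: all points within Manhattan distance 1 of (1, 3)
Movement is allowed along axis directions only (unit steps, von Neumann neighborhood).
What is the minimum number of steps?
7
(one shortest path: (0, 4) → (0, 5) → (1, 5) → (2, 5) → (3, 5) → (3, 4) → (3, 3) → (3, 2))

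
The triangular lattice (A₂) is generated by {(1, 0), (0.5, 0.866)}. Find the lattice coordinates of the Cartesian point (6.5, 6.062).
3b₁ + 7b₂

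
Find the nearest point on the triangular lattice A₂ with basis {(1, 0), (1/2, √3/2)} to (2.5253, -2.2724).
(2.5, -2.598)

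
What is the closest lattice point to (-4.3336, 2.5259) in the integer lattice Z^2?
(-4, 3)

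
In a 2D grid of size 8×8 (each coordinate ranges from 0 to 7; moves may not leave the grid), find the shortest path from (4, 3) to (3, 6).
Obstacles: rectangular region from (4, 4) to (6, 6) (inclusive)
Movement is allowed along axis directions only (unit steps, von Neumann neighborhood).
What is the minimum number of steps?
4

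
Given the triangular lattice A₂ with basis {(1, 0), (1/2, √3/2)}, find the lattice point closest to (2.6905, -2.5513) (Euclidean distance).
(2.5, -2.598)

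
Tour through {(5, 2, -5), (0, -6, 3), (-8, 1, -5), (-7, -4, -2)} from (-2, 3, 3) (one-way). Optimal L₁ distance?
48
(one optimal route: (-2, 3, 3) → (0, -6, 3) → (-7, -4, -2) → (-8, 1, -5) → (5, 2, -5))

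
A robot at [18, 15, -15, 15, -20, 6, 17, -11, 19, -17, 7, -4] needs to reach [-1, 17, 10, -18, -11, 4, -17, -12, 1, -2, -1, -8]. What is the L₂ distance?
62.849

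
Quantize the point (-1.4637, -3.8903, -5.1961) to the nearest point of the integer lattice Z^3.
(-1, -4, -5)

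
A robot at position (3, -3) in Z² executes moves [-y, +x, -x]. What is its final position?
(3, -4)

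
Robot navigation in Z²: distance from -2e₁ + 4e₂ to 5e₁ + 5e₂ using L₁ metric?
8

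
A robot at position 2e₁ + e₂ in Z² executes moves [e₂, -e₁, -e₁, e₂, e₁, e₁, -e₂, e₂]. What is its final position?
(2, 3)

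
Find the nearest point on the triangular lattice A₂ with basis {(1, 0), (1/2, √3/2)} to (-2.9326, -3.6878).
(-3, -3.464)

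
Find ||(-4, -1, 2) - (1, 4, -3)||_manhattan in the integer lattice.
15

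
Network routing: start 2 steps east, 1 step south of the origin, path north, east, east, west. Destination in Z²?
(3, 0)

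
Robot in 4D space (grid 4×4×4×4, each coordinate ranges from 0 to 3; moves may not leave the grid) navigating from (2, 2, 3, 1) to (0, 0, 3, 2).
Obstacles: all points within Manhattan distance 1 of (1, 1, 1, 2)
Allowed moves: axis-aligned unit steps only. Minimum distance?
5
(one shortest path: (2, 2, 3, 1) → (1, 2, 3, 1) → (0, 2, 3, 1) → (0, 1, 3, 1) → (0, 0, 3, 1) → (0, 0, 3, 2))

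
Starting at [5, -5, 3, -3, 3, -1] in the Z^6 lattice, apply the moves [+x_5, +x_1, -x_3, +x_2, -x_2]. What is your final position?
(6, -5, 2, -3, 4, -1)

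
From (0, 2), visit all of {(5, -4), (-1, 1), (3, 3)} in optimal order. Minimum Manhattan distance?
17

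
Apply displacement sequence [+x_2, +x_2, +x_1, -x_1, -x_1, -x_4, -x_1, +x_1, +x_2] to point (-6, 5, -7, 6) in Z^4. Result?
(-7, 8, -7, 5)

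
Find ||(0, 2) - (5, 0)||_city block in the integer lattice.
7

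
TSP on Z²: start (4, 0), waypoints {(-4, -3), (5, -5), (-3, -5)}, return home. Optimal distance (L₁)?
28
(one optimal route: (4, 0) → (-4, -3) → (-3, -5) → (5, -5) → (4, 0))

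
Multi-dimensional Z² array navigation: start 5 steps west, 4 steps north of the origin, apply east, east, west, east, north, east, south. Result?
(-2, 4)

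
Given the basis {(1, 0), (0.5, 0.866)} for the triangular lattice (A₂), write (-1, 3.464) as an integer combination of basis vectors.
-3b₁ + 4b₂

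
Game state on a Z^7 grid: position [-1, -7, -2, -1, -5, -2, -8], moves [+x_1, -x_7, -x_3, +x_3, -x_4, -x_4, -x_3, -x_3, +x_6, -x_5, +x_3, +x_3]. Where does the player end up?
(0, -7, -2, -3, -6, -1, -9)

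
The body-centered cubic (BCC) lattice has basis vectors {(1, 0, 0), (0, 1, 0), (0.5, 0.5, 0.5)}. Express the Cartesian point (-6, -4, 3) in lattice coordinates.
-9b₁ - 7b₂ + 6b₃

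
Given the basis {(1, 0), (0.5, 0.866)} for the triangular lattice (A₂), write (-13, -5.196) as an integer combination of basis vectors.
-10b₁ - 6b₂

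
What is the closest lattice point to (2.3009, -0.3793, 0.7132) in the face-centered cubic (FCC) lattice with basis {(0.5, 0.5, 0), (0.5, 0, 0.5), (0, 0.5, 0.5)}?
(2.5, -0.5, 1)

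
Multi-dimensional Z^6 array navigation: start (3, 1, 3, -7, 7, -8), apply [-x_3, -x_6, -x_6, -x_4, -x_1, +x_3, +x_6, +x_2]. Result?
(2, 2, 3, -8, 7, -9)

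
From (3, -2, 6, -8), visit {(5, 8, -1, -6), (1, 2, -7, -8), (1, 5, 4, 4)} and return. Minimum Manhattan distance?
82
(one optimal route: (3, -2, 6, -8) → (1, 2, -7, -8) → (5, 8, -1, -6) → (1, 5, 4, 4) → (3, -2, 6, -8))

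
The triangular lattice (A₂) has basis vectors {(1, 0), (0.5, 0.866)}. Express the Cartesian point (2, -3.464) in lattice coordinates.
4b₁ - 4b₂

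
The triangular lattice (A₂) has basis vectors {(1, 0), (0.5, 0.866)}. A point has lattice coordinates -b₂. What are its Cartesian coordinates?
(-0.5, -0.866)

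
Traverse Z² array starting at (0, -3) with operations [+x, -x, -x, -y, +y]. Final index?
(-1, -3)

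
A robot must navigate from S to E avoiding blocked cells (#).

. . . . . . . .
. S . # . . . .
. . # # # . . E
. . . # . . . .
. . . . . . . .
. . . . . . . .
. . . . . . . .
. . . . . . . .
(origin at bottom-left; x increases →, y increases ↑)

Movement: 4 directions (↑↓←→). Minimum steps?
9
(one shortest path: (1, 6) → (2, 6) → (2, 7) → (3, 7) → (4, 7) → (5, 7) → (6, 7) → (7, 7) → (7, 6) → (7, 5))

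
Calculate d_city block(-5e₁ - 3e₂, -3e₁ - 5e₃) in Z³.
10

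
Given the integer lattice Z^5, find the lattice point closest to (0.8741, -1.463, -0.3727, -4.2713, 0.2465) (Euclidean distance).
(1, -1, 0, -4, 0)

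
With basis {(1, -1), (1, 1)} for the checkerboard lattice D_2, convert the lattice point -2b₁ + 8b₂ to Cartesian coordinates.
(6, 10)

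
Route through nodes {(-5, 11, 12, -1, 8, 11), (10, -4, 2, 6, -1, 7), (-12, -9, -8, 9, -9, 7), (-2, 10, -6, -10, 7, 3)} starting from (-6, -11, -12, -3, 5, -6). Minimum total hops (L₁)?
197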